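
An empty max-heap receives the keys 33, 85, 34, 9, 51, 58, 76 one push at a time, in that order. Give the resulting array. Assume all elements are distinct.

[85, 51, 76, 9, 33, 34, 58]

Insert 33:
  append 33 at index 0 → [33] (no swap needed)
Insert 85:
  append 85 at index 1 → [33, 85]
  85 > parent 33 at index 0, swap → [85, 33]
Insert 34:
  append 34 at index 2 → [85, 33, 34] (no swap needed)
Insert 9:
  append 9 at index 3 → [85, 33, 34, 9] (no swap needed)
Insert 51:
  append 51 at index 4 → [85, 33, 34, 9, 51]
  51 > parent 33 at index 1, swap → [85, 51, 34, 9, 33]
Insert 58:
  append 58 at index 5 → [85, 51, 34, 9, 33, 58]
  58 > parent 34 at index 2, swap → [85, 51, 58, 9, 33, 34]
Insert 76:
  append 76 at index 6 → [85, 51, 58, 9, 33, 34, 76]
  76 > parent 58 at index 2, swap → [85, 51, 76, 9, 33, 34, 58]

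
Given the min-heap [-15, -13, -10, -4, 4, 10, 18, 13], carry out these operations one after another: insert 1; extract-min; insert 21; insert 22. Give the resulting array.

insert 1:
  append 1 at index 8 → [-15, -13, -10, -4, 4, 10, 18, 13, 1] (no swap needed)
extract-min → returns -15:
  remove root -15; move last element 1 to root → [1, -13, -10, -4, 4, 10, 18, 13]
  1 vs smaller child -13 at index 1, swap → [-13, 1, -10, -4, 4, 10, 18, 13]
  1 vs smaller child -4 at index 3, swap → [-13, -4, -10, 1, 4, 10, 18, 13]
insert 21:
  append 21 at index 8 → [-13, -4, -10, 1, 4, 10, 18, 13, 21] (no swap needed)
insert 22:
  append 22 at index 9 → [-13, -4, -10, 1, 4, 10, 18, 13, 21, 22] (no swap needed)

[-13, -4, -10, 1, 4, 10, 18, 13, 21, 22]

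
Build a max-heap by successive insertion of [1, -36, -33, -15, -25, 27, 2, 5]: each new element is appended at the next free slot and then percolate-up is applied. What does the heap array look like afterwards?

[27, 5, 2, -15, -25, -33, 1, -36]

Insert 1:
  append 1 at index 0 → [1] (no swap needed)
Insert -36:
  append -36 at index 1 → [1, -36] (no swap needed)
Insert -33:
  append -33 at index 2 → [1, -36, -33] (no swap needed)
Insert -15:
  append -15 at index 3 → [1, -36, -33, -15]
  -15 > parent -36 at index 1, swap → [1, -15, -33, -36]
Insert -25:
  append -25 at index 4 → [1, -15, -33, -36, -25] (no swap needed)
Insert 27:
  append 27 at index 5 → [1, -15, -33, -36, -25, 27]
  27 > parent -33 at index 2, swap → [1, -15, 27, -36, -25, -33]
  27 > parent 1 at index 0, swap → [27, -15, 1, -36, -25, -33]
Insert 2:
  append 2 at index 6 → [27, -15, 1, -36, -25, -33, 2]
  2 > parent 1 at index 2, swap → [27, -15, 2, -36, -25, -33, 1]
Insert 5:
  append 5 at index 7 → [27, -15, 2, -36, -25, -33, 1, 5]
  5 > parent -36 at index 3, swap → [27, -15, 2, 5, -25, -33, 1, -36]
  5 > parent -15 at index 1, swap → [27, 5, 2, -15, -25, -33, 1, -36]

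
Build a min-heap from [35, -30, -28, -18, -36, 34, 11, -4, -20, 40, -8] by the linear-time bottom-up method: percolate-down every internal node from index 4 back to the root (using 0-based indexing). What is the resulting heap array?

sift down from index 4: already satisfies heap property
sift down from index 3:
  -18 vs smaller child -20 at index 8, swap → [35, -30, -28, -20, -36, 34, 11, -4, -18, 40, -8]
sift down from index 2: already satisfies heap property
sift down from index 1:
  -30 vs smaller child -36 at index 4, swap → [35, -36, -28, -20, -30, 34, 11, -4, -18, 40, -8]
sift down from index 0:
  35 vs smaller child -36 at index 1, swap → [-36, 35, -28, -20, -30, 34, 11, -4, -18, 40, -8]
  35 vs smaller child -30 at index 4, swap → [-36, -30, -28, -20, 35, 34, 11, -4, -18, 40, -8]
  35 vs smaller child -8 at index 10, swap → [-36, -30, -28, -20, -8, 34, 11, -4, -18, 40, 35]

[-36, -30, -28, -20, -8, 34, 11, -4, -18, 40, 35]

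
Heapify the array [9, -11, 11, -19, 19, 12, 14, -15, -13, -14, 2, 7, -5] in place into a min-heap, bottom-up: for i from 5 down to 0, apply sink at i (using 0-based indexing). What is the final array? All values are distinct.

sift down from index 5:
  12 vs smaller child -5 at index 12, swap → [9, -11, 11, -19, 19, -5, 14, -15, -13, -14, 2, 7, 12]
sift down from index 4:
  19 vs smaller child -14 at index 9, swap → [9, -11, 11, -19, -14, -5, 14, -15, -13, 19, 2, 7, 12]
sift down from index 3: already satisfies heap property
sift down from index 2:
  11 vs smaller child -5 at index 5, swap → [9, -11, -5, -19, -14, 11, 14, -15, -13, 19, 2, 7, 12]
  11 vs smaller child 7 at index 11, swap → [9, -11, -5, -19, -14, 7, 14, -15, -13, 19, 2, 11, 12]
sift down from index 1:
  -11 vs smaller child -19 at index 3, swap → [9, -19, -5, -11, -14, 7, 14, -15, -13, 19, 2, 11, 12]
  -11 vs smaller child -15 at index 7, swap → [9, -19, -5, -15, -14, 7, 14, -11, -13, 19, 2, 11, 12]
sift down from index 0:
  9 vs smaller child -19 at index 1, swap → [-19, 9, -5, -15, -14, 7, 14, -11, -13, 19, 2, 11, 12]
  9 vs smaller child -15 at index 3, swap → [-19, -15, -5, 9, -14, 7, 14, -11, -13, 19, 2, 11, 12]
  9 vs smaller child -13 at index 8, swap → [-19, -15, -5, -13, -14, 7, 14, -11, 9, 19, 2, 11, 12]

[-19, -15, -5, -13, -14, 7, 14, -11, 9, 19, 2, 11, 12]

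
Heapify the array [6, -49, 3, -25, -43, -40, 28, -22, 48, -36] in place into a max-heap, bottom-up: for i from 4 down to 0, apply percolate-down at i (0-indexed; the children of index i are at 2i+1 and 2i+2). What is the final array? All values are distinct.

[48, 6, 28, -22, -36, -40, 3, -49, -25, -43]

sift down from index 4:
  -43 vs only child -36 at index 9, swap → [6, -49, 3, -25, -36, -40, 28, -22, 48, -43]
sift down from index 3:
  -25 vs larger child 48 at index 8, swap → [6, -49, 3, 48, -36, -40, 28, -22, -25, -43]
sift down from index 2:
  3 vs larger child 28 at index 6, swap → [6, -49, 28, 48, -36, -40, 3, -22, -25, -43]
sift down from index 1:
  -49 vs larger child 48 at index 3, swap → [6, 48, 28, -49, -36, -40, 3, -22, -25, -43]
  -49 vs larger child -22 at index 7, swap → [6, 48, 28, -22, -36, -40, 3, -49, -25, -43]
sift down from index 0:
  6 vs larger child 48 at index 1, swap → [48, 6, 28, -22, -36, -40, 3, -49, -25, -43]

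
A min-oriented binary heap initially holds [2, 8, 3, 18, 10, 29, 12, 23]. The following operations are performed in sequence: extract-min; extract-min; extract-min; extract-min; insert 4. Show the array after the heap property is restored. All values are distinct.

[4, 12, 23, 29, 18]

extract-min → returns 2:
  remove root 2; move last element 23 to root → [23, 8, 3, 18, 10, 29, 12]
  23 vs smaller child 3 at index 2, swap → [3, 8, 23, 18, 10, 29, 12]
  23 vs smaller child 12 at index 6, swap → [3, 8, 12, 18, 10, 29, 23]
extract-min → returns 3:
  remove root 3; move last element 23 to root → [23, 8, 12, 18, 10, 29]
  23 vs smaller child 8 at index 1, swap → [8, 23, 12, 18, 10, 29]
  23 vs smaller child 10 at index 4, swap → [8, 10, 12, 18, 23, 29]
extract-min → returns 8:
  remove root 8; move last element 29 to root → [29, 10, 12, 18, 23]
  29 vs smaller child 10 at index 1, swap → [10, 29, 12, 18, 23]
  29 vs smaller child 18 at index 3, swap → [10, 18, 12, 29, 23]
extract-min → returns 10:
  remove root 10; move last element 23 to root → [23, 18, 12, 29]
  23 vs smaller child 12 at index 2, swap → [12, 18, 23, 29]
insert 4:
  append 4 at index 4 → [12, 18, 23, 29, 4]
  4 < parent 18 at index 1, swap → [12, 4, 23, 29, 18]
  4 < parent 12 at index 0, swap → [4, 12, 23, 29, 18]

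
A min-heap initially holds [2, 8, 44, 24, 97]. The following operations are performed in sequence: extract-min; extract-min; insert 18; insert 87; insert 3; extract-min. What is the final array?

extract-min → returns 2:
  remove root 2; move last element 97 to root → [97, 8, 44, 24]
  97 vs smaller child 8 at index 1, swap → [8, 97, 44, 24]
  97 vs only child 24 at index 3, swap → [8, 24, 44, 97]
extract-min → returns 8:
  remove root 8; move last element 97 to root → [97, 24, 44]
  97 vs smaller child 24 at index 1, swap → [24, 97, 44]
insert 18:
  append 18 at index 3 → [24, 97, 44, 18]
  18 < parent 97 at index 1, swap → [24, 18, 44, 97]
  18 < parent 24 at index 0, swap → [18, 24, 44, 97]
insert 87:
  append 87 at index 4 → [18, 24, 44, 97, 87] (no swap needed)
insert 3:
  append 3 at index 5 → [18, 24, 44, 97, 87, 3]
  3 < parent 44 at index 2, swap → [18, 24, 3, 97, 87, 44]
  3 < parent 18 at index 0, swap → [3, 24, 18, 97, 87, 44]
extract-min → returns 3:
  remove root 3; move last element 44 to root → [44, 24, 18, 97, 87]
  44 vs smaller child 18 at index 2, swap → [18, 24, 44, 97, 87]

[18, 24, 44, 97, 87]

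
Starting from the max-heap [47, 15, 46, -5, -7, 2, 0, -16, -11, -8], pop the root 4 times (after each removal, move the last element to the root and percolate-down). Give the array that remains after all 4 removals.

[0, -5, -8, -11, -7, -16]

extract-max #1 returns 47:
  remove root 47; move last element -8 to root → [-8, 15, 46, -5, -7, 2, 0, -16, -11]
  -8 vs larger child 46 at index 2, swap → [46, 15, -8, -5, -7, 2, 0, -16, -11]
  -8 vs larger child 2 at index 5, swap → [46, 15, 2, -5, -7, -8, 0, -16, -11]
extract-max #2 returns 46:
  remove root 46; move last element -11 to root → [-11, 15, 2, -5, -7, -8, 0, -16]
  -11 vs larger child 15 at index 1, swap → [15, -11, 2, -5, -7, -8, 0, -16]
  -11 vs larger child -5 at index 3, swap → [15, -5, 2, -11, -7, -8, 0, -16]
extract-max #3 returns 15:
  remove root 15; move last element -16 to root → [-16, -5, 2, -11, -7, -8, 0]
  -16 vs larger child 2 at index 2, swap → [2, -5, -16, -11, -7, -8, 0]
  -16 vs larger child 0 at index 6, swap → [2, -5, 0, -11, -7, -8, -16]
extract-max #4 returns 2:
  remove root 2; move last element -16 to root → [-16, -5, 0, -11, -7, -8]
  -16 vs larger child 0 at index 2, swap → [0, -5, -16, -11, -7, -8]
  -16 vs only child -8 at index 5, swap → [0, -5, -8, -11, -7, -16]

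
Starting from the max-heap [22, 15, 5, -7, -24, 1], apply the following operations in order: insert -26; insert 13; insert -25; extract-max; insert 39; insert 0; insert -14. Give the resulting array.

[39, 15, 5, 13, 0, 1, -26, -25, -7, -24, -14]

insert -26:
  append -26 at index 6 → [22, 15, 5, -7, -24, 1, -26] (no swap needed)
insert 13:
  append 13 at index 7 → [22, 15, 5, -7, -24, 1, -26, 13]
  13 > parent -7 at index 3, swap → [22, 15, 5, 13, -24, 1, -26, -7]
insert -25:
  append -25 at index 8 → [22, 15, 5, 13, -24, 1, -26, -7, -25] (no swap needed)
extract-max → returns 22:
  remove root 22; move last element -25 to root → [-25, 15, 5, 13, -24, 1, -26, -7]
  -25 vs larger child 15 at index 1, swap → [15, -25, 5, 13, -24, 1, -26, -7]
  -25 vs larger child 13 at index 3, swap → [15, 13, 5, -25, -24, 1, -26, -7]
  -25 vs only child -7 at index 7, swap → [15, 13, 5, -7, -24, 1, -26, -25]
insert 39:
  append 39 at index 8 → [15, 13, 5, -7, -24, 1, -26, -25, 39]
  39 > parent -7 at index 3, swap → [15, 13, 5, 39, -24, 1, -26, -25, -7]
  39 > parent 13 at index 1, swap → [15, 39, 5, 13, -24, 1, -26, -25, -7]
  39 > parent 15 at index 0, swap → [39, 15, 5, 13, -24, 1, -26, -25, -7]
insert 0:
  append 0 at index 9 → [39, 15, 5, 13, -24, 1, -26, -25, -7, 0]
  0 > parent -24 at index 4, swap → [39, 15, 5, 13, 0, 1, -26, -25, -7, -24]
insert -14:
  append -14 at index 10 → [39, 15, 5, 13, 0, 1, -26, -25, -7, -24, -14] (no swap needed)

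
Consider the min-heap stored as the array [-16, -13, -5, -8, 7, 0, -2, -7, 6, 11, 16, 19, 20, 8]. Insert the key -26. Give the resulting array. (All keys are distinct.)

append -26 at index 14 → [-16, -13, -5, -8, 7, 0, -2, -7, 6, 11, 16, 19, 20, 8, -26]
-26 < parent -2 at index 6, swap → [-16, -13, -5, -8, 7, 0, -26, -7, 6, 11, 16, 19, 20, 8, -2]
-26 < parent -5 at index 2, swap → [-16, -13, -26, -8, 7, 0, -5, -7, 6, 11, 16, 19, 20, 8, -2]
-26 < parent -16 at index 0, swap → [-26, -13, -16, -8, 7, 0, -5, -7, 6, 11, 16, 19, 20, 8, -2]

[-26, -13, -16, -8, 7, 0, -5, -7, 6, 11, 16, 19, 20, 8, -2]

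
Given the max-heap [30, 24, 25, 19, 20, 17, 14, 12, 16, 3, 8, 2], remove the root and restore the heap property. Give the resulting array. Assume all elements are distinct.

[25, 24, 17, 19, 20, 2, 14, 12, 16, 3, 8]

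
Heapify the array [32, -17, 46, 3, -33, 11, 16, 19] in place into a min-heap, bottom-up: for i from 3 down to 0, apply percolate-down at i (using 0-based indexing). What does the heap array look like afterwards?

sift down from index 3: already satisfies heap property
sift down from index 2:
  46 vs smaller child 11 at index 5, swap → [32, -17, 11, 3, -33, 46, 16, 19]
sift down from index 1:
  -17 vs smaller child -33 at index 4, swap → [32, -33, 11, 3, -17, 46, 16, 19]
sift down from index 0:
  32 vs smaller child -33 at index 1, swap → [-33, 32, 11, 3, -17, 46, 16, 19]
  32 vs smaller child -17 at index 4, swap → [-33, -17, 11, 3, 32, 46, 16, 19]

[-33, -17, 11, 3, 32, 46, 16, 19]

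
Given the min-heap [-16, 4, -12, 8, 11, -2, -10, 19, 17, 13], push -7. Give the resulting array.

[-16, -7, -12, 8, 4, -2, -10, 19, 17, 13, 11]

append -7 at index 10 → [-16, 4, -12, 8, 11, -2, -10, 19, 17, 13, -7]
-7 < parent 11 at index 4, swap → [-16, 4, -12, 8, -7, -2, -10, 19, 17, 13, 11]
-7 < parent 4 at index 1, swap → [-16, -7, -12, 8, 4, -2, -10, 19, 17, 13, 11]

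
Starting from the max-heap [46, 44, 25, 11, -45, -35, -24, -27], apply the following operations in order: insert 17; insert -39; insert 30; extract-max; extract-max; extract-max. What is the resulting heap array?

[25, 17, -24, 11, -39, -35, -45, -27]

insert 17:
  append 17 at index 8 → [46, 44, 25, 11, -45, -35, -24, -27, 17]
  17 > parent 11 at index 3, swap → [46, 44, 25, 17, -45, -35, -24, -27, 11]
insert -39:
  append -39 at index 9 → [46, 44, 25, 17, -45, -35, -24, -27, 11, -39]
  -39 > parent -45 at index 4, swap → [46, 44, 25, 17, -39, -35, -24, -27, 11, -45]
insert 30:
  append 30 at index 10 → [46, 44, 25, 17, -39, -35, -24, -27, 11, -45, 30]
  30 > parent -39 at index 4, swap → [46, 44, 25, 17, 30, -35, -24, -27, 11, -45, -39]
extract-max → returns 46:
  remove root 46; move last element -39 to root → [-39, 44, 25, 17, 30, -35, -24, -27, 11, -45]
  -39 vs larger child 44 at index 1, swap → [44, -39, 25, 17, 30, -35, -24, -27, 11, -45]
  -39 vs larger child 30 at index 4, swap → [44, 30, 25, 17, -39, -35, -24, -27, 11, -45]
extract-max → returns 44:
  remove root 44; move last element -45 to root → [-45, 30, 25, 17, -39, -35, -24, -27, 11]
  -45 vs larger child 30 at index 1, swap → [30, -45, 25, 17, -39, -35, -24, -27, 11]
  -45 vs larger child 17 at index 3, swap → [30, 17, 25, -45, -39, -35, -24, -27, 11]
  -45 vs larger child 11 at index 8, swap → [30, 17, 25, 11, -39, -35, -24, -27, -45]
extract-max → returns 30:
  remove root 30; move last element -45 to root → [-45, 17, 25, 11, -39, -35, -24, -27]
  -45 vs larger child 25 at index 2, swap → [25, 17, -45, 11, -39, -35, -24, -27]
  -45 vs larger child -24 at index 6, swap → [25, 17, -24, 11, -39, -35, -45, -27]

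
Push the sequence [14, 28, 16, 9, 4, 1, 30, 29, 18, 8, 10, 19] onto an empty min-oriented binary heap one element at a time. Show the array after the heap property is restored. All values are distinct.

[1, 8, 4, 18, 9, 16, 30, 29, 28, 14, 10, 19]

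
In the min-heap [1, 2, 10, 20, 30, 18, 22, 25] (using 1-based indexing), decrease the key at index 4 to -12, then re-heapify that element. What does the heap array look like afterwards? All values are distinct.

set index 4 from 20 to -12 → [1, 2, 10, -12, 30, 18, 22, 25]
-12 < parent 2 at index 2, swap → [1, -12, 10, 2, 30, 18, 22, 25]
-12 < parent 1 at index 1, swap → [-12, 1, 10, 2, 30, 18, 22, 25]

[-12, 1, 10, 2, 30, 18, 22, 25]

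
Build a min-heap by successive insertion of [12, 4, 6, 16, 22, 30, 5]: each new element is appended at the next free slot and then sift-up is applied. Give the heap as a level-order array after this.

[4, 12, 5, 16, 22, 30, 6]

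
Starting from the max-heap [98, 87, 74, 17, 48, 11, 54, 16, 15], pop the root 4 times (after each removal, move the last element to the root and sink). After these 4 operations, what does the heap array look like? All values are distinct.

extract-max #1 returns 98:
  remove root 98; move last element 15 to root → [15, 87, 74, 17, 48, 11, 54, 16]
  15 vs larger child 87 at index 1, swap → [87, 15, 74, 17, 48, 11, 54, 16]
  15 vs larger child 48 at index 4, swap → [87, 48, 74, 17, 15, 11, 54, 16]
extract-max #2 returns 87:
  remove root 87; move last element 16 to root → [16, 48, 74, 17, 15, 11, 54]
  16 vs larger child 74 at index 2, swap → [74, 48, 16, 17, 15, 11, 54]
  16 vs larger child 54 at index 6, swap → [74, 48, 54, 17, 15, 11, 16]
extract-max #3 returns 74:
  remove root 74; move last element 16 to root → [16, 48, 54, 17, 15, 11]
  16 vs larger child 54 at index 2, swap → [54, 48, 16, 17, 15, 11]
extract-max #4 returns 54:
  remove root 54; move last element 11 to root → [11, 48, 16, 17, 15]
  11 vs larger child 48 at index 1, swap → [48, 11, 16, 17, 15]
  11 vs larger child 17 at index 3, swap → [48, 17, 16, 11, 15]

[48, 17, 16, 11, 15]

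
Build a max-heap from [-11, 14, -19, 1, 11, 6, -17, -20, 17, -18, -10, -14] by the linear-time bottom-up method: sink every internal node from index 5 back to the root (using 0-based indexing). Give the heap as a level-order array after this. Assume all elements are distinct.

[17, 14, 6, 1, 11, -14, -17, -20, -11, -18, -10, -19]

sift down from index 5: already satisfies heap property
sift down from index 4: already satisfies heap property
sift down from index 3:
  1 vs larger child 17 at index 8, swap → [-11, 14, -19, 17, 11, 6, -17, -20, 1, -18, -10, -14]
sift down from index 2:
  -19 vs larger child 6 at index 5, swap → [-11, 14, 6, 17, 11, -19, -17, -20, 1, -18, -10, -14]
  -19 vs only child -14 at index 11, swap → [-11, 14, 6, 17, 11, -14, -17, -20, 1, -18, -10, -19]
sift down from index 1:
  14 vs larger child 17 at index 3, swap → [-11, 17, 6, 14, 11, -14, -17, -20, 1, -18, -10, -19]
sift down from index 0:
  -11 vs larger child 17 at index 1, swap → [17, -11, 6, 14, 11, -14, -17, -20, 1, -18, -10, -19]
  -11 vs larger child 14 at index 3, swap → [17, 14, 6, -11, 11, -14, -17, -20, 1, -18, -10, -19]
  -11 vs larger child 1 at index 8, swap → [17, 14, 6, 1, 11, -14, -17, -20, -11, -18, -10, -19]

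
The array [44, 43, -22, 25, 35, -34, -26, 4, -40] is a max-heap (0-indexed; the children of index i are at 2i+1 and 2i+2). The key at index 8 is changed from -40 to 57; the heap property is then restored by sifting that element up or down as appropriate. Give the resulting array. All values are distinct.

set index 8 from -40 to 57 → [44, 43, -22, 25, 35, -34, -26, 4, 57]
57 > parent 25 at index 3, swap → [44, 43, -22, 57, 35, -34, -26, 4, 25]
57 > parent 43 at index 1, swap → [44, 57, -22, 43, 35, -34, -26, 4, 25]
57 > parent 44 at index 0, swap → [57, 44, -22, 43, 35, -34, -26, 4, 25]

[57, 44, -22, 43, 35, -34, -26, 4, 25]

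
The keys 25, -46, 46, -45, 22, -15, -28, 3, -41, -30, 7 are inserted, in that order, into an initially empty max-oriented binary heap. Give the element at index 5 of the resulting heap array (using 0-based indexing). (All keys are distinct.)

Insert 25:
  append 25 at index 0 → [25] (no swap needed)
Insert -46:
  append -46 at index 1 → [25, -46] (no swap needed)
Insert 46:
  append 46 at index 2 → [25, -46, 46]
  46 > parent 25 at index 0, swap → [46, -46, 25]
Insert -45:
  append -45 at index 3 → [46, -46, 25, -45]
  -45 > parent -46 at index 1, swap → [46, -45, 25, -46]
Insert 22:
  append 22 at index 4 → [46, -45, 25, -46, 22]
  22 > parent -45 at index 1, swap → [46, 22, 25, -46, -45]
Insert -15:
  append -15 at index 5 → [46, 22, 25, -46, -45, -15] (no swap needed)
Insert -28:
  append -28 at index 6 → [46, 22, 25, -46, -45, -15, -28] (no swap needed)
Insert 3:
  append 3 at index 7 → [46, 22, 25, -46, -45, -15, -28, 3]
  3 > parent -46 at index 3, swap → [46, 22, 25, 3, -45, -15, -28, -46]
Insert -41:
  append -41 at index 8 → [46, 22, 25, 3, -45, -15, -28, -46, -41] (no swap needed)
Insert -30:
  append -30 at index 9 → [46, 22, 25, 3, -45, -15, -28, -46, -41, -30]
  -30 > parent -45 at index 4, swap → [46, 22, 25, 3, -30, -15, -28, -46, -41, -45]
Insert 7:
  append 7 at index 10 → [46, 22, 25, 3, -30, -15, -28, -46, -41, -45, 7]
  7 > parent -30 at index 4, swap → [46, 22, 25, 3, 7, -15, -28, -46, -41, -45, -30]
resulting array: [46, 22, 25, 3, 7, -15, -28, -46, -41, -45, -30]

-15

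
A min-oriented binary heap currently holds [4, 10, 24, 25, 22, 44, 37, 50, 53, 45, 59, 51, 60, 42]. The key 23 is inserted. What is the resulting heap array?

append 23 at index 14 → [4, 10, 24, 25, 22, 44, 37, 50, 53, 45, 59, 51, 60, 42, 23]
23 < parent 37 at index 6, swap → [4, 10, 24, 25, 22, 44, 23, 50, 53, 45, 59, 51, 60, 42, 37]
23 < parent 24 at index 2, swap → [4, 10, 23, 25, 22, 44, 24, 50, 53, 45, 59, 51, 60, 42, 37]

[4, 10, 23, 25, 22, 44, 24, 50, 53, 45, 59, 51, 60, 42, 37]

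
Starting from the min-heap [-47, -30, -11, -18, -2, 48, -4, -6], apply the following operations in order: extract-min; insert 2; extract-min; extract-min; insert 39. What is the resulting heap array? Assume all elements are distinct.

extract-min → returns -47:
  remove root -47; move last element -6 to root → [-6, -30, -11, -18, -2, 48, -4]
  -6 vs smaller child -30 at index 1, swap → [-30, -6, -11, -18, -2, 48, -4]
  -6 vs smaller child -18 at index 3, swap → [-30, -18, -11, -6, -2, 48, -4]
insert 2:
  append 2 at index 7 → [-30, -18, -11, -6, -2, 48, -4, 2] (no swap needed)
extract-min → returns -30:
  remove root -30; move last element 2 to root → [2, -18, -11, -6, -2, 48, -4]
  2 vs smaller child -18 at index 1, swap → [-18, 2, -11, -6, -2, 48, -4]
  2 vs smaller child -6 at index 3, swap → [-18, -6, -11, 2, -2, 48, -4]
extract-min → returns -18:
  remove root -18; move last element -4 to root → [-4, -6, -11, 2, -2, 48]
  -4 vs smaller child -11 at index 2, swap → [-11, -6, -4, 2, -2, 48]
insert 39:
  append 39 at index 6 → [-11, -6, -4, 2, -2, 48, 39] (no swap needed)

[-11, -6, -4, 2, -2, 48, 39]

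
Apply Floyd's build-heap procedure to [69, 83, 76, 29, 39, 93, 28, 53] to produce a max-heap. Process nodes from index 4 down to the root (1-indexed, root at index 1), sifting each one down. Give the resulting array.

[93, 83, 76, 53, 39, 69, 28, 29]

sift down from index 4:
  29 vs only child 53 at index 8, swap → [69, 83, 76, 53, 39, 93, 28, 29]
sift down from index 3:
  76 vs larger child 93 at index 6, swap → [69, 83, 93, 53, 39, 76, 28, 29]
sift down from index 2: already satisfies heap property
sift down from index 1:
  69 vs larger child 93 at index 3, swap → [93, 83, 69, 53, 39, 76, 28, 29]
  69 vs larger child 76 at index 6, swap → [93, 83, 76, 53, 39, 69, 28, 29]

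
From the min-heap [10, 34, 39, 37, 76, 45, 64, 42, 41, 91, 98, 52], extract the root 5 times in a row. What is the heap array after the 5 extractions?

[42, 52, 45, 98, 76, 91, 64]

extract-min #1 returns 10:
  remove root 10; move last element 52 to root → [52, 34, 39, 37, 76, 45, 64, 42, 41, 91, 98]
  52 vs smaller child 34 at index 1, swap → [34, 52, 39, 37, 76, 45, 64, 42, 41, 91, 98]
  52 vs smaller child 37 at index 3, swap → [34, 37, 39, 52, 76, 45, 64, 42, 41, 91, 98]
  52 vs smaller child 41 at index 8, swap → [34, 37, 39, 41, 76, 45, 64, 42, 52, 91, 98]
extract-min #2 returns 34:
  remove root 34; move last element 98 to root → [98, 37, 39, 41, 76, 45, 64, 42, 52, 91]
  98 vs smaller child 37 at index 1, swap → [37, 98, 39, 41, 76, 45, 64, 42, 52, 91]
  98 vs smaller child 41 at index 3, swap → [37, 41, 39, 98, 76, 45, 64, 42, 52, 91]
  98 vs smaller child 42 at index 7, swap → [37, 41, 39, 42, 76, 45, 64, 98, 52, 91]
extract-min #3 returns 37:
  remove root 37; move last element 91 to root → [91, 41, 39, 42, 76, 45, 64, 98, 52]
  91 vs smaller child 39 at index 2, swap → [39, 41, 91, 42, 76, 45, 64, 98, 52]
  91 vs smaller child 45 at index 5, swap → [39, 41, 45, 42, 76, 91, 64, 98, 52]
extract-min #4 returns 39:
  remove root 39; move last element 52 to root → [52, 41, 45, 42, 76, 91, 64, 98]
  52 vs smaller child 41 at index 1, swap → [41, 52, 45, 42, 76, 91, 64, 98]
  52 vs smaller child 42 at index 3, swap → [41, 42, 45, 52, 76, 91, 64, 98]
extract-min #5 returns 41:
  remove root 41; move last element 98 to root → [98, 42, 45, 52, 76, 91, 64]
  98 vs smaller child 42 at index 1, swap → [42, 98, 45, 52, 76, 91, 64]
  98 vs smaller child 52 at index 3, swap → [42, 52, 45, 98, 76, 91, 64]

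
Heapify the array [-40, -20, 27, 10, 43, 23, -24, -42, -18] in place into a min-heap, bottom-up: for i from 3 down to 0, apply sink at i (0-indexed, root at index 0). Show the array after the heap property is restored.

sift down from index 3:
  10 vs smaller child -42 at index 7, swap → [-40, -20, 27, -42, 43, 23, -24, 10, -18]
sift down from index 2:
  27 vs smaller child -24 at index 6, swap → [-40, -20, -24, -42, 43, 23, 27, 10, -18]
sift down from index 1:
  -20 vs smaller child -42 at index 3, swap → [-40, -42, -24, -20, 43, 23, 27, 10, -18]
sift down from index 0:
  -40 vs smaller child -42 at index 1, swap → [-42, -40, -24, -20, 43, 23, 27, 10, -18]

[-42, -40, -24, -20, 43, 23, 27, 10, -18]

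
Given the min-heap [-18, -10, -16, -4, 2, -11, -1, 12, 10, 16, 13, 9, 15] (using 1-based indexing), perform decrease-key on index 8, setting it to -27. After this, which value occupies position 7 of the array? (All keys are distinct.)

set index 8 from 12 to -27 → [-18, -10, -16, -4, 2, -11, -1, -27, 10, 16, 13, 9, 15]
-27 < parent -4 at index 4, swap → [-18, -10, -16, -27, 2, -11, -1, -4, 10, 16, 13, 9, 15]
-27 < parent -10 at index 2, swap → [-18, -27, -16, -10, 2, -11, -1, -4, 10, 16, 13, 9, 15]
-27 < parent -18 at index 1, swap → [-27, -18, -16, -10, 2, -11, -1, -4, 10, 16, 13, 9, 15]
resulting array: [-27, -18, -16, -10, 2, -11, -1, -4, 10, 16, 13, 9, 15]

-1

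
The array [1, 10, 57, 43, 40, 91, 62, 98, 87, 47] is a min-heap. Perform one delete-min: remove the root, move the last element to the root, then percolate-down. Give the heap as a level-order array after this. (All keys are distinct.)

[10, 40, 57, 43, 47, 91, 62, 98, 87]

remove root 1; move last element 47 to root → [47, 10, 57, 43, 40, 91, 62, 98, 87]
47 vs smaller child 10 at index 1, swap → [10, 47, 57, 43, 40, 91, 62, 98, 87]
47 vs smaller child 40 at index 4, swap → [10, 40, 57, 43, 47, 91, 62, 98, 87]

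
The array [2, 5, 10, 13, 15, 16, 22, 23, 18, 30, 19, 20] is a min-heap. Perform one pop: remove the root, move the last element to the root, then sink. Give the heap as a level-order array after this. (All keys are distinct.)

remove root 2; move last element 20 to root → [20, 5, 10, 13, 15, 16, 22, 23, 18, 30, 19]
20 vs smaller child 5 at index 1, swap → [5, 20, 10, 13, 15, 16, 22, 23, 18, 30, 19]
20 vs smaller child 13 at index 3, swap → [5, 13, 10, 20, 15, 16, 22, 23, 18, 30, 19]
20 vs smaller child 18 at index 8, swap → [5, 13, 10, 18, 15, 16, 22, 23, 20, 30, 19]

[5, 13, 10, 18, 15, 16, 22, 23, 20, 30, 19]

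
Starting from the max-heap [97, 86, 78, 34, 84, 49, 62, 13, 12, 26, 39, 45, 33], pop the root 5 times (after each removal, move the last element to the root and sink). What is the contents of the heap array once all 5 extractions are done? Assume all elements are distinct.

extract-max #1 returns 97:
  remove root 97; move last element 33 to root → [33, 86, 78, 34, 84, 49, 62, 13, 12, 26, 39, 45]
  33 vs larger child 86 at index 1, swap → [86, 33, 78, 34, 84, 49, 62, 13, 12, 26, 39, 45]
  33 vs larger child 84 at index 4, swap → [86, 84, 78, 34, 33, 49, 62, 13, 12, 26, 39, 45]
  33 vs larger child 39 at index 10, swap → [86, 84, 78, 34, 39, 49, 62, 13, 12, 26, 33, 45]
extract-max #2 returns 86:
  remove root 86; move last element 45 to root → [45, 84, 78, 34, 39, 49, 62, 13, 12, 26, 33]
  45 vs larger child 84 at index 1, swap → [84, 45, 78, 34, 39, 49, 62, 13, 12, 26, 33]
extract-max #3 returns 84:
  remove root 84; move last element 33 to root → [33, 45, 78, 34, 39, 49, 62, 13, 12, 26]
  33 vs larger child 78 at index 2, swap → [78, 45, 33, 34, 39, 49, 62, 13, 12, 26]
  33 vs larger child 62 at index 6, swap → [78, 45, 62, 34, 39, 49, 33, 13, 12, 26]
extract-max #4 returns 78:
  remove root 78; move last element 26 to root → [26, 45, 62, 34, 39, 49, 33, 13, 12]
  26 vs larger child 62 at index 2, swap → [62, 45, 26, 34, 39, 49, 33, 13, 12]
  26 vs larger child 49 at index 5, swap → [62, 45, 49, 34, 39, 26, 33, 13, 12]
extract-max #5 returns 62:
  remove root 62; move last element 12 to root → [12, 45, 49, 34, 39, 26, 33, 13]
  12 vs larger child 49 at index 2, swap → [49, 45, 12, 34, 39, 26, 33, 13]
  12 vs larger child 33 at index 6, swap → [49, 45, 33, 34, 39, 26, 12, 13]

[49, 45, 33, 34, 39, 26, 12, 13]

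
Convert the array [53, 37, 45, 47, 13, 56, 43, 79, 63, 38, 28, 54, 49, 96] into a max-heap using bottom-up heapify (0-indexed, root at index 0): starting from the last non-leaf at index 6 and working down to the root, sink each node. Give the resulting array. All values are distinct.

[96, 79, 56, 63, 38, 54, 45, 47, 37, 13, 28, 53, 49, 43]

sift down from index 6:
  43 vs only child 96 at index 13, swap → [53, 37, 45, 47, 13, 56, 96, 79, 63, 38, 28, 54, 49, 43]
sift down from index 5: already satisfies heap property
sift down from index 4:
  13 vs larger child 38 at index 9, swap → [53, 37, 45, 47, 38, 56, 96, 79, 63, 13, 28, 54, 49, 43]
sift down from index 3:
  47 vs larger child 79 at index 7, swap → [53, 37, 45, 79, 38, 56, 96, 47, 63, 13, 28, 54, 49, 43]
sift down from index 2:
  45 vs larger child 96 at index 6, swap → [53, 37, 96, 79, 38, 56, 45, 47, 63, 13, 28, 54, 49, 43]
sift down from index 1:
  37 vs larger child 79 at index 3, swap → [53, 79, 96, 37, 38, 56, 45, 47, 63, 13, 28, 54, 49, 43]
  37 vs larger child 63 at index 8, swap → [53, 79, 96, 63, 38, 56, 45, 47, 37, 13, 28, 54, 49, 43]
sift down from index 0:
  53 vs larger child 96 at index 2, swap → [96, 79, 53, 63, 38, 56, 45, 47, 37, 13, 28, 54, 49, 43]
  53 vs larger child 56 at index 5, swap → [96, 79, 56, 63, 38, 53, 45, 47, 37, 13, 28, 54, 49, 43]
  53 vs larger child 54 at index 11, swap → [96, 79, 56, 63, 38, 54, 45, 47, 37, 13, 28, 53, 49, 43]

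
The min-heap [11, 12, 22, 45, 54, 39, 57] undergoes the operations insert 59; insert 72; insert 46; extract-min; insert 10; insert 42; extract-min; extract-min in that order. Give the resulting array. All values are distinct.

insert 59:
  append 59 at index 7 → [11, 12, 22, 45, 54, 39, 57, 59] (no swap needed)
insert 72:
  append 72 at index 8 → [11, 12, 22, 45, 54, 39, 57, 59, 72] (no swap needed)
insert 46:
  append 46 at index 9 → [11, 12, 22, 45, 54, 39, 57, 59, 72, 46]
  46 < parent 54 at index 4, swap → [11, 12, 22, 45, 46, 39, 57, 59, 72, 54]
extract-min → returns 11:
  remove root 11; move last element 54 to root → [54, 12, 22, 45, 46, 39, 57, 59, 72]
  54 vs smaller child 12 at index 1, swap → [12, 54, 22, 45, 46, 39, 57, 59, 72]
  54 vs smaller child 45 at index 3, swap → [12, 45, 22, 54, 46, 39, 57, 59, 72]
insert 10:
  append 10 at index 9 → [12, 45, 22, 54, 46, 39, 57, 59, 72, 10]
  10 < parent 46 at index 4, swap → [12, 45, 22, 54, 10, 39, 57, 59, 72, 46]
  10 < parent 45 at index 1, swap → [12, 10, 22, 54, 45, 39, 57, 59, 72, 46]
  10 < parent 12 at index 0, swap → [10, 12, 22, 54, 45, 39, 57, 59, 72, 46]
insert 42:
  append 42 at index 10 → [10, 12, 22, 54, 45, 39, 57, 59, 72, 46, 42]
  42 < parent 45 at index 4, swap → [10, 12, 22, 54, 42, 39, 57, 59, 72, 46, 45]
extract-min → returns 10:
  remove root 10; move last element 45 to root → [45, 12, 22, 54, 42, 39, 57, 59, 72, 46]
  45 vs smaller child 12 at index 1, swap → [12, 45, 22, 54, 42, 39, 57, 59, 72, 46]
  45 vs smaller child 42 at index 4, swap → [12, 42, 22, 54, 45, 39, 57, 59, 72, 46]
extract-min → returns 12:
  remove root 12; move last element 46 to root → [46, 42, 22, 54, 45, 39, 57, 59, 72]
  46 vs smaller child 22 at index 2, swap → [22, 42, 46, 54, 45, 39, 57, 59, 72]
  46 vs smaller child 39 at index 5, swap → [22, 42, 39, 54, 45, 46, 57, 59, 72]

[22, 42, 39, 54, 45, 46, 57, 59, 72]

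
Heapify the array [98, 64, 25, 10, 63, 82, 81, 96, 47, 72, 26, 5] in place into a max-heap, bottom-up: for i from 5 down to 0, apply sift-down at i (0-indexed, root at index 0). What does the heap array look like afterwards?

[98, 96, 82, 64, 72, 25, 81, 10, 47, 63, 26, 5]

sift down from index 5: already satisfies heap property
sift down from index 4:
  63 vs larger child 72 at index 9, swap → [98, 64, 25, 10, 72, 82, 81, 96, 47, 63, 26, 5]
sift down from index 3:
  10 vs larger child 96 at index 7, swap → [98, 64, 25, 96, 72, 82, 81, 10, 47, 63, 26, 5]
sift down from index 2:
  25 vs larger child 82 at index 5, swap → [98, 64, 82, 96, 72, 25, 81, 10, 47, 63, 26, 5]
sift down from index 1:
  64 vs larger child 96 at index 3, swap → [98, 96, 82, 64, 72, 25, 81, 10, 47, 63, 26, 5]
sift down from index 0: already satisfies heap property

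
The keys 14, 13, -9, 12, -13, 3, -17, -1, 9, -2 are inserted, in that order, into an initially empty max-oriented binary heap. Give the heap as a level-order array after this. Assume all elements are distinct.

Insert 14:
  append 14 at index 0 → [14] (no swap needed)
Insert 13:
  append 13 at index 1 → [14, 13] (no swap needed)
Insert -9:
  append -9 at index 2 → [14, 13, -9] (no swap needed)
Insert 12:
  append 12 at index 3 → [14, 13, -9, 12] (no swap needed)
Insert -13:
  append -13 at index 4 → [14, 13, -9, 12, -13] (no swap needed)
Insert 3:
  append 3 at index 5 → [14, 13, -9, 12, -13, 3]
  3 > parent -9 at index 2, swap → [14, 13, 3, 12, -13, -9]
Insert -17:
  append -17 at index 6 → [14, 13, 3, 12, -13, -9, -17] (no swap needed)
Insert -1:
  append -1 at index 7 → [14, 13, 3, 12, -13, -9, -17, -1] (no swap needed)
Insert 9:
  append 9 at index 8 → [14, 13, 3, 12, -13, -9, -17, -1, 9] (no swap needed)
Insert -2:
  append -2 at index 9 → [14, 13, 3, 12, -13, -9, -17, -1, 9, -2]
  -2 > parent -13 at index 4, swap → [14, 13, 3, 12, -2, -9, -17, -1, 9, -13]

[14, 13, 3, 12, -2, -9, -17, -1, 9, -13]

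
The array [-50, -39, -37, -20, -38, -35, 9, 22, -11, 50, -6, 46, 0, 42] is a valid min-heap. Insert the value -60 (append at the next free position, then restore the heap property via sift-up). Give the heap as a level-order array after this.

[-60, -39, -50, -20, -38, -35, -37, 22, -11, 50, -6, 46, 0, 42, 9]

append -60 at index 14 → [-50, -39, -37, -20, -38, -35, 9, 22, -11, 50, -6, 46, 0, 42, -60]
-60 < parent 9 at index 6, swap → [-50, -39, -37, -20, -38, -35, -60, 22, -11, 50, -6, 46, 0, 42, 9]
-60 < parent -37 at index 2, swap → [-50, -39, -60, -20, -38, -35, -37, 22, -11, 50, -6, 46, 0, 42, 9]
-60 < parent -50 at index 0, swap → [-60, -39, -50, -20, -38, -35, -37, 22, -11, 50, -6, 46, 0, 42, 9]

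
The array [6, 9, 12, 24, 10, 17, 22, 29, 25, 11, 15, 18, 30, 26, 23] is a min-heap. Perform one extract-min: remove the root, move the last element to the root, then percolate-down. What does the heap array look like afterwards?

remove root 6; move last element 23 to root → [23, 9, 12, 24, 10, 17, 22, 29, 25, 11, 15, 18, 30, 26]
23 vs smaller child 9 at index 1, swap → [9, 23, 12, 24, 10, 17, 22, 29, 25, 11, 15, 18, 30, 26]
23 vs smaller child 10 at index 4, swap → [9, 10, 12, 24, 23, 17, 22, 29, 25, 11, 15, 18, 30, 26]
23 vs smaller child 11 at index 9, swap → [9, 10, 12, 24, 11, 17, 22, 29, 25, 23, 15, 18, 30, 26]

[9, 10, 12, 24, 11, 17, 22, 29, 25, 23, 15, 18, 30, 26]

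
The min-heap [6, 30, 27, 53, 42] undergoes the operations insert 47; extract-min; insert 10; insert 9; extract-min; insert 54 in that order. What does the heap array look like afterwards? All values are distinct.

[10, 30, 27, 53, 42, 47, 54]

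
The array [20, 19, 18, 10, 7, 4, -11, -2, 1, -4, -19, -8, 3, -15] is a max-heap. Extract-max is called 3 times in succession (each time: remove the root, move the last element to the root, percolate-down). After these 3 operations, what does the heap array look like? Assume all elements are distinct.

[10, 7, 4, 1, -4, 3, -11, -2, -15, -8, -19]

extract-max #1 returns 20:
  remove root 20; move last element -15 to root → [-15, 19, 18, 10, 7, 4, -11, -2, 1, -4, -19, -8, 3]
  -15 vs larger child 19 at index 1, swap → [19, -15, 18, 10, 7, 4, -11, -2, 1, -4, -19, -8, 3]
  -15 vs larger child 10 at index 3, swap → [19, 10, 18, -15, 7, 4, -11, -2, 1, -4, -19, -8, 3]
  -15 vs larger child 1 at index 8, swap → [19, 10, 18, 1, 7, 4, -11, -2, -15, -4, -19, -8, 3]
extract-max #2 returns 19:
  remove root 19; move last element 3 to root → [3, 10, 18, 1, 7, 4, -11, -2, -15, -4, -19, -8]
  3 vs larger child 18 at index 2, swap → [18, 10, 3, 1, 7, 4, -11, -2, -15, -4, -19, -8]
  3 vs larger child 4 at index 5, swap → [18, 10, 4, 1, 7, 3, -11, -2, -15, -4, -19, -8]
extract-max #3 returns 18:
  remove root 18; move last element -8 to root → [-8, 10, 4, 1, 7, 3, -11, -2, -15, -4, -19]
  -8 vs larger child 10 at index 1, swap → [10, -8, 4, 1, 7, 3, -11, -2, -15, -4, -19]
  -8 vs larger child 7 at index 4, swap → [10, 7, 4, 1, -8, 3, -11, -2, -15, -4, -19]
  -8 vs larger child -4 at index 9, swap → [10, 7, 4, 1, -4, 3, -11, -2, -15, -8, -19]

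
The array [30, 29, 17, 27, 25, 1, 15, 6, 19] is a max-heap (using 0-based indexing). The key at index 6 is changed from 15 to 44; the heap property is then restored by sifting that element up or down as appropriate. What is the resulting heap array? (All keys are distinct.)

set index 6 from 15 to 44 → [30, 29, 17, 27, 25, 1, 44, 6, 19]
44 > parent 17 at index 2, swap → [30, 29, 44, 27, 25, 1, 17, 6, 19]
44 > parent 30 at index 0, swap → [44, 29, 30, 27, 25, 1, 17, 6, 19]

[44, 29, 30, 27, 25, 1, 17, 6, 19]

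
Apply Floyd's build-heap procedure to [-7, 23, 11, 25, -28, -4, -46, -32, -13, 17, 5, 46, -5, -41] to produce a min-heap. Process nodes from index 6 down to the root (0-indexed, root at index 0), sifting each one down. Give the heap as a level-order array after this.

sift down from index 6: already satisfies heap property
sift down from index 5:
  -4 vs smaller child -5 at index 12, swap → [-7, 23, 11, 25, -28, -5, -46, -32, -13, 17, 5, 46, -4, -41]
sift down from index 4: already satisfies heap property
sift down from index 3:
  25 vs smaller child -32 at index 7, swap → [-7, 23, 11, -32, -28, -5, -46, 25, -13, 17, 5, 46, -4, -41]
sift down from index 2:
  11 vs smaller child -46 at index 6, swap → [-7, 23, -46, -32, -28, -5, 11, 25, -13, 17, 5, 46, -4, -41]
  11 vs only child -41 at index 13, swap → [-7, 23, -46, -32, -28, -5, -41, 25, -13, 17, 5, 46, -4, 11]
sift down from index 1:
  23 vs smaller child -32 at index 3, swap → [-7, -32, -46, 23, -28, -5, -41, 25, -13, 17, 5, 46, -4, 11]
  23 vs smaller child -13 at index 8, swap → [-7, -32, -46, -13, -28, -5, -41, 25, 23, 17, 5, 46, -4, 11]
sift down from index 0:
  -7 vs smaller child -46 at index 2, swap → [-46, -32, -7, -13, -28, -5, -41, 25, 23, 17, 5, 46, -4, 11]
  -7 vs smaller child -41 at index 6, swap → [-46, -32, -41, -13, -28, -5, -7, 25, 23, 17, 5, 46, -4, 11]

[-46, -32, -41, -13, -28, -5, -7, 25, 23, 17, 5, 46, -4, 11]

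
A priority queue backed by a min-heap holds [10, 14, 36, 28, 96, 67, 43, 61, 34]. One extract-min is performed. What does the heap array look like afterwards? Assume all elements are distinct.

[14, 28, 36, 34, 96, 67, 43, 61]

remove root 10; move last element 34 to root → [34, 14, 36, 28, 96, 67, 43, 61]
34 vs smaller child 14 at index 1, swap → [14, 34, 36, 28, 96, 67, 43, 61]
34 vs smaller child 28 at index 3, swap → [14, 28, 36, 34, 96, 67, 43, 61]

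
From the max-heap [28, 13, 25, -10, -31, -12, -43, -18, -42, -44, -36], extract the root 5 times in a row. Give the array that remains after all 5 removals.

[-18, -31, -36, -42, -43, -44]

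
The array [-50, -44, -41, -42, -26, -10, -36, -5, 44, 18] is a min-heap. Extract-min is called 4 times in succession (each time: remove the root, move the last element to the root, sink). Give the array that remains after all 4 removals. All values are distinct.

extract-min #1 returns -50:
  remove root -50; move last element 18 to root → [18, -44, -41, -42, -26, -10, -36, -5, 44]
  18 vs smaller child -44 at index 1, swap → [-44, 18, -41, -42, -26, -10, -36, -5, 44]
  18 vs smaller child -42 at index 3, swap → [-44, -42, -41, 18, -26, -10, -36, -5, 44]
  18 vs smaller child -5 at index 7, swap → [-44, -42, -41, -5, -26, -10, -36, 18, 44]
extract-min #2 returns -44:
  remove root -44; move last element 44 to root → [44, -42, -41, -5, -26, -10, -36, 18]
  44 vs smaller child -42 at index 1, swap → [-42, 44, -41, -5, -26, -10, -36, 18]
  44 vs smaller child -26 at index 4, swap → [-42, -26, -41, -5, 44, -10, -36, 18]
extract-min #3 returns -42:
  remove root -42; move last element 18 to root → [18, -26, -41, -5, 44, -10, -36]
  18 vs smaller child -41 at index 2, swap → [-41, -26, 18, -5, 44, -10, -36]
  18 vs smaller child -36 at index 6, swap → [-41, -26, -36, -5, 44, -10, 18]
extract-min #4 returns -41:
  remove root -41; move last element 18 to root → [18, -26, -36, -5, 44, -10]
  18 vs smaller child -36 at index 2, swap → [-36, -26, 18, -5, 44, -10]
  18 vs only child -10 at index 5, swap → [-36, -26, -10, -5, 44, 18]

[-36, -26, -10, -5, 44, 18]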